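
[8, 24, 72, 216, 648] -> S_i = 8*3^i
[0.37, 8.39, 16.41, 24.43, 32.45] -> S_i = 0.37 + 8.02*i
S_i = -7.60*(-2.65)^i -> [-7.6, 20.14, -53.37, 141.43, -374.8]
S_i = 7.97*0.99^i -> [7.97, 7.89, 7.81, 7.73, 7.66]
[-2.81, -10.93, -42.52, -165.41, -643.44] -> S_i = -2.81*3.89^i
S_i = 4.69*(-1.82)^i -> [4.69, -8.54, 15.54, -28.27, 51.46]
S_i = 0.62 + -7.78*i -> [0.62, -7.16, -14.94, -22.72, -30.5]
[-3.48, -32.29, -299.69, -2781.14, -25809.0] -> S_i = -3.48*9.28^i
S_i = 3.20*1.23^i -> [3.2, 3.94, 4.84, 5.95, 7.32]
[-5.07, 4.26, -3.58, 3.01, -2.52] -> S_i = -5.07*(-0.84)^i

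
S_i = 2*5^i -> [2, 10, 50, 250, 1250]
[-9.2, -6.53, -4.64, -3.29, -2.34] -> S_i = -9.20*0.71^i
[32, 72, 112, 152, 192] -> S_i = 32 + 40*i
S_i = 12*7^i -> [12, 84, 588, 4116, 28812]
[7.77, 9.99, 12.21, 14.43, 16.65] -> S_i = 7.77 + 2.22*i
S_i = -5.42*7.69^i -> [-5.42, -41.68, -320.52, -2464.78, -18954.16]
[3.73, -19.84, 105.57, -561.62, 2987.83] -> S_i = 3.73*(-5.32)^i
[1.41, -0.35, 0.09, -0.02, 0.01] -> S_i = 1.41*(-0.25)^i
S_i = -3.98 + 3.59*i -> [-3.98, -0.39, 3.2, 6.79, 10.38]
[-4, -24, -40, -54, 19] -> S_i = Random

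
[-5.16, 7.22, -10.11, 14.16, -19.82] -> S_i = -5.16*(-1.40)^i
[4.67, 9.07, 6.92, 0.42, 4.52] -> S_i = Random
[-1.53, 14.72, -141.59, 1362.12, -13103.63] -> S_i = -1.53*(-9.62)^i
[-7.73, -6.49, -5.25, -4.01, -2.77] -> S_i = -7.73 + 1.24*i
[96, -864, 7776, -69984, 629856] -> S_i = 96*-9^i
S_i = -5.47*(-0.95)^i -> [-5.47, 5.2, -4.94, 4.69, -4.46]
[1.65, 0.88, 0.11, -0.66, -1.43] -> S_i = 1.65 + -0.77*i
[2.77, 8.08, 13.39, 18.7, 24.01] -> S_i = 2.77 + 5.31*i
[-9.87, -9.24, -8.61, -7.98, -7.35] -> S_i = -9.87 + 0.63*i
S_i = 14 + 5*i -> [14, 19, 24, 29, 34]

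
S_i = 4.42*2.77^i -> [4.42, 12.24, 33.91, 93.94, 260.22]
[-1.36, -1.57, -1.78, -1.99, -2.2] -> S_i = -1.36 + -0.21*i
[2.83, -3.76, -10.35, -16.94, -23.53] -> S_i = 2.83 + -6.59*i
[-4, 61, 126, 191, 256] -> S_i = -4 + 65*i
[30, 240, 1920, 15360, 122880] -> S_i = 30*8^i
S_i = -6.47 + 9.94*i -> [-6.47, 3.47, 13.41, 23.35, 33.29]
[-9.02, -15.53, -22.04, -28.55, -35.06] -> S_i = -9.02 + -6.51*i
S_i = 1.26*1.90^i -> [1.26, 2.39, 4.55, 8.64, 16.42]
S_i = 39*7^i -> [39, 273, 1911, 13377, 93639]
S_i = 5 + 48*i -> [5, 53, 101, 149, 197]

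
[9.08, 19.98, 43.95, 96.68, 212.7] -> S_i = 9.08*2.20^i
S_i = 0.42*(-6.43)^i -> [0.42, -2.7, 17.36, -111.66, 717.95]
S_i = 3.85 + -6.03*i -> [3.85, -2.18, -8.21, -14.24, -20.27]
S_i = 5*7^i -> [5, 35, 245, 1715, 12005]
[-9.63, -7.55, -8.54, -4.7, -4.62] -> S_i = Random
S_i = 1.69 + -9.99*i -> [1.69, -8.3, -18.29, -28.28, -38.27]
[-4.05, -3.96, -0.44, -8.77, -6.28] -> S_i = Random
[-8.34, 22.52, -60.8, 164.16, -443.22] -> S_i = -8.34*(-2.70)^i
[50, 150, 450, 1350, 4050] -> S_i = 50*3^i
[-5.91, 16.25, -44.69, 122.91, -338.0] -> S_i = -5.91*(-2.75)^i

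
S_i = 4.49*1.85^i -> [4.49, 8.31, 15.37, 28.43, 52.59]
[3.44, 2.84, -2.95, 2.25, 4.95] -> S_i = Random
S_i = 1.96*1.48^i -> [1.96, 2.9, 4.29, 6.35, 9.4]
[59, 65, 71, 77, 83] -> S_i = 59 + 6*i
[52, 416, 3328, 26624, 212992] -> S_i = 52*8^i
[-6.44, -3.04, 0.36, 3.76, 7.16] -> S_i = -6.44 + 3.40*i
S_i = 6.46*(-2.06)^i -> [6.46, -13.31, 27.41, -56.47, 116.33]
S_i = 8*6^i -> [8, 48, 288, 1728, 10368]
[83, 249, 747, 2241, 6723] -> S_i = 83*3^i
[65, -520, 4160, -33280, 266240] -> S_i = 65*-8^i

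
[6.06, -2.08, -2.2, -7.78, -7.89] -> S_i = Random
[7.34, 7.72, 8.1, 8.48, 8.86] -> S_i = 7.34 + 0.38*i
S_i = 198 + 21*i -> [198, 219, 240, 261, 282]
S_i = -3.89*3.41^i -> [-3.89, -13.26, -45.23, -154.25, -525.98]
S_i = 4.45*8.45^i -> [4.45, 37.6, 317.74, 2684.91, 22687.51]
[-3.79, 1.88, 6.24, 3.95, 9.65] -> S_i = Random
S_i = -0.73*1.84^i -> [-0.73, -1.34, -2.47, -4.55, -8.37]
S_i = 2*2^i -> [2, 4, 8, 16, 32]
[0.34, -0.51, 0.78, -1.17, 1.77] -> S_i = 0.34*(-1.51)^i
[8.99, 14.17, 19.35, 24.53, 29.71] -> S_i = 8.99 + 5.18*i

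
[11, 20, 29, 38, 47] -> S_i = 11 + 9*i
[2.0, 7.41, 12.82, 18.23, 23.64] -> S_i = 2.00 + 5.41*i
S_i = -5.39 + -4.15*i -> [-5.39, -9.54, -13.69, -17.84, -21.99]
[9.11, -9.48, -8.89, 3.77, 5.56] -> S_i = Random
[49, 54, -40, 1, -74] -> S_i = Random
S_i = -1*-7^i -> [-1, 7, -49, 343, -2401]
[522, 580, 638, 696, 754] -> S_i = 522 + 58*i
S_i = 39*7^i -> [39, 273, 1911, 13377, 93639]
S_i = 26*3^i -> [26, 78, 234, 702, 2106]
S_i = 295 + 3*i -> [295, 298, 301, 304, 307]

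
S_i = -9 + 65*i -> [-9, 56, 121, 186, 251]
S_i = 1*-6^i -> [1, -6, 36, -216, 1296]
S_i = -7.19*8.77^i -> [-7.19, -63.06, -553.0, -4849.84, -42533.12]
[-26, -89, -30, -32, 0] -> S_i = Random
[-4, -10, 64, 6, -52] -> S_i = Random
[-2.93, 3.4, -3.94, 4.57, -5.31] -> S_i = -2.93*(-1.16)^i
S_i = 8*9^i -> [8, 72, 648, 5832, 52488]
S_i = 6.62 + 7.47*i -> [6.62, 14.09, 21.56, 29.03, 36.5]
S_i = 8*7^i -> [8, 56, 392, 2744, 19208]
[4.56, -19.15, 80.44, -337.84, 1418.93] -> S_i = 4.56*(-4.20)^i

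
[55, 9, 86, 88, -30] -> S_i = Random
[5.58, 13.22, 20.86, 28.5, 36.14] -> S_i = 5.58 + 7.64*i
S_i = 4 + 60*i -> [4, 64, 124, 184, 244]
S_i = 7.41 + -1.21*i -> [7.41, 6.2, 4.99, 3.78, 2.57]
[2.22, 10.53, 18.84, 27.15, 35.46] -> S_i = 2.22 + 8.31*i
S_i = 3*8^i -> [3, 24, 192, 1536, 12288]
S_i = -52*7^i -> [-52, -364, -2548, -17836, -124852]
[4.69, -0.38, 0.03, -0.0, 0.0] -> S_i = 4.69*(-0.08)^i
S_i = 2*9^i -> [2, 18, 162, 1458, 13122]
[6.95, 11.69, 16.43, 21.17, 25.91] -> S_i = 6.95 + 4.74*i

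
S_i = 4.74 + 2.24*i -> [4.74, 6.98, 9.22, 11.46, 13.7]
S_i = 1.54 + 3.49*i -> [1.54, 5.03, 8.52, 12.01, 15.5]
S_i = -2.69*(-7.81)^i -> [-2.69, 21.01, -164.08, 1281.46, -10008.21]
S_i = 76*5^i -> [76, 380, 1900, 9500, 47500]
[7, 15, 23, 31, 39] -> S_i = 7 + 8*i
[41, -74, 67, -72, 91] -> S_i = Random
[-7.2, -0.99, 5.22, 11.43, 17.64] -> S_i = -7.20 + 6.21*i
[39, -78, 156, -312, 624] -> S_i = 39*-2^i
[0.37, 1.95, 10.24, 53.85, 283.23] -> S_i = 0.37*5.26^i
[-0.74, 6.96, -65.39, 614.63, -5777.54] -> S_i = -0.74*(-9.40)^i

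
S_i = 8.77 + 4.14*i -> [8.77, 12.91, 17.05, 21.19, 25.33]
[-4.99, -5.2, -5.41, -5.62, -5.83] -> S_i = -4.99 + -0.21*i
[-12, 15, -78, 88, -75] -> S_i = Random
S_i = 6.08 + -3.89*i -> [6.08, 2.19, -1.7, -5.59, -9.48]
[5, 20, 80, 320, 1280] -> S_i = 5*4^i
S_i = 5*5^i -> [5, 25, 125, 625, 3125]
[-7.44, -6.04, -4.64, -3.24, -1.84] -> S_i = -7.44 + 1.40*i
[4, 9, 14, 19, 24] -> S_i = 4 + 5*i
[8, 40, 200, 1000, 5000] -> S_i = 8*5^i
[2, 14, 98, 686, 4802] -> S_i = 2*7^i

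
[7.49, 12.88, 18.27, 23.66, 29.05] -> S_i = 7.49 + 5.39*i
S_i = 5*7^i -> [5, 35, 245, 1715, 12005]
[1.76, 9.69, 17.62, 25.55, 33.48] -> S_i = 1.76 + 7.93*i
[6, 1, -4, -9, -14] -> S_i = 6 + -5*i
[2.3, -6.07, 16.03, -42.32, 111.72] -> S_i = 2.30*(-2.64)^i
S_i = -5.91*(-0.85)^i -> [-5.91, 5.02, -4.27, 3.63, -3.09]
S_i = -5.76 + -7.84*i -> [-5.76, -13.6, -21.44, -29.28, -37.12]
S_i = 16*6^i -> [16, 96, 576, 3456, 20736]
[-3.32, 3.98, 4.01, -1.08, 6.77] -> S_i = Random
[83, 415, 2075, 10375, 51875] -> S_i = 83*5^i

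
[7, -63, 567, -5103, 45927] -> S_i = 7*-9^i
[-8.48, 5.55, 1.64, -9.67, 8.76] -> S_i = Random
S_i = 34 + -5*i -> [34, 29, 24, 19, 14]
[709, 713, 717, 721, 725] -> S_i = 709 + 4*i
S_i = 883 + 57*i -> [883, 940, 997, 1054, 1111]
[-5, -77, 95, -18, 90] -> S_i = Random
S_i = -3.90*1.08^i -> [-3.9, -4.21, -4.55, -4.91, -5.31]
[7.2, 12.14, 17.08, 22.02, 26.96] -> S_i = 7.20 + 4.94*i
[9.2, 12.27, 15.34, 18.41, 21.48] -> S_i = 9.20 + 3.07*i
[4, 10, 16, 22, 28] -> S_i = 4 + 6*i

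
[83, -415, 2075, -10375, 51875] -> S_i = 83*-5^i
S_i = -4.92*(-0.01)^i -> [-4.92, 0.05, -0.0, 0.0, -0.0]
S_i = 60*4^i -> [60, 240, 960, 3840, 15360]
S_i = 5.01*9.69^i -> [5.01, 48.55, 470.42, 4558.36, 44170.55]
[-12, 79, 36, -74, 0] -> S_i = Random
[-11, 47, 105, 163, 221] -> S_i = -11 + 58*i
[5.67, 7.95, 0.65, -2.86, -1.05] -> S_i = Random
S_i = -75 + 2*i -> [-75, -73, -71, -69, -67]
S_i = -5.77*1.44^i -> [-5.77, -8.31, -11.96, -17.23, -24.81]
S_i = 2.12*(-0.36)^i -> [2.12, -0.76, 0.27, -0.1, 0.04]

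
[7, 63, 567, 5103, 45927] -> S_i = 7*9^i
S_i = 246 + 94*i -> [246, 340, 434, 528, 622]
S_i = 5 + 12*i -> [5, 17, 29, 41, 53]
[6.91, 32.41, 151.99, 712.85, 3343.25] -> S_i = 6.91*4.69^i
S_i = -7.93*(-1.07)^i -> [-7.93, 8.49, -9.08, 9.71, -10.39]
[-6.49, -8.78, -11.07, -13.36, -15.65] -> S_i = -6.49 + -2.29*i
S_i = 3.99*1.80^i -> [3.99, 7.18, 12.93, 23.27, 41.89]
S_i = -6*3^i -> [-6, -18, -54, -162, -486]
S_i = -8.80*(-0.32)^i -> [-8.8, 2.82, -0.9, 0.29, -0.09]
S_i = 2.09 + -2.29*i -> [2.09, -0.2, -2.49, -4.78, -7.07]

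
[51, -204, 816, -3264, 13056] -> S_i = 51*-4^i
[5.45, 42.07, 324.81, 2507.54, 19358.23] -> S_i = 5.45*7.72^i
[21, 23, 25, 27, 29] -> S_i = 21 + 2*i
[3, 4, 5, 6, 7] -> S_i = 3 + 1*i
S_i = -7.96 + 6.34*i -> [-7.96, -1.62, 4.72, 11.06, 17.4]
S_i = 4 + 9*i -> [4, 13, 22, 31, 40]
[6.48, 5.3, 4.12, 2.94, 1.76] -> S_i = 6.48 + -1.18*i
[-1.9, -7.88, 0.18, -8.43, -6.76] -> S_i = Random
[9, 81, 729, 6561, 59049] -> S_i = 9*9^i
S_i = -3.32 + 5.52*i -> [-3.32, 2.2, 7.72, 13.24, 18.76]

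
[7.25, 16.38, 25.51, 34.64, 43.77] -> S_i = 7.25 + 9.13*i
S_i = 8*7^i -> [8, 56, 392, 2744, 19208]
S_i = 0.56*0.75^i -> [0.56, 0.42, 0.32, 0.24, 0.18]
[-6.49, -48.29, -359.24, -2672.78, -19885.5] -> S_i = -6.49*7.44^i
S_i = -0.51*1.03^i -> [-0.51, -0.53, -0.54, -0.56, -0.57]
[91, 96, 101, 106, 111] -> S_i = 91 + 5*i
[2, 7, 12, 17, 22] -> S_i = 2 + 5*i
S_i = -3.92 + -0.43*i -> [-3.92, -4.35, -4.78, -5.21, -5.64]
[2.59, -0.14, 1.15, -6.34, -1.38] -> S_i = Random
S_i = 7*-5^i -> [7, -35, 175, -875, 4375]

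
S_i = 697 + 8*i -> [697, 705, 713, 721, 729]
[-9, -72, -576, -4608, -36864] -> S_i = -9*8^i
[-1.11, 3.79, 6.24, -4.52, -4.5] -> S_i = Random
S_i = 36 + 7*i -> [36, 43, 50, 57, 64]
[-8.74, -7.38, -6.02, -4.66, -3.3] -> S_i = -8.74 + 1.36*i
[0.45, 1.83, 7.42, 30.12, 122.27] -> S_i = 0.45*4.06^i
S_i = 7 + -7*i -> [7, 0, -7, -14, -21]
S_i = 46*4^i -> [46, 184, 736, 2944, 11776]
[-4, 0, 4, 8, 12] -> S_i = -4 + 4*i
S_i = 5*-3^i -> [5, -15, 45, -135, 405]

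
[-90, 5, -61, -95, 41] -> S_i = Random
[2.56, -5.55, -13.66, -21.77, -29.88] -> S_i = 2.56 + -8.11*i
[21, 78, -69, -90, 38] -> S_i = Random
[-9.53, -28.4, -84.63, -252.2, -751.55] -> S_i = -9.53*2.98^i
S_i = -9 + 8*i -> [-9, -1, 7, 15, 23]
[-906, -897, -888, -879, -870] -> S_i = -906 + 9*i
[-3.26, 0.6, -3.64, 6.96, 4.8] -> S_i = Random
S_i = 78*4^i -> [78, 312, 1248, 4992, 19968]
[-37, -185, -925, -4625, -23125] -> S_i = -37*5^i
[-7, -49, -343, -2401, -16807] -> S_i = -7*7^i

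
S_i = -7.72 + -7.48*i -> [-7.72, -15.2, -22.68, -30.16, -37.64]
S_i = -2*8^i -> [-2, -16, -128, -1024, -8192]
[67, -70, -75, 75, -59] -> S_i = Random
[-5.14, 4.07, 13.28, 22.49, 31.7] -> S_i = -5.14 + 9.21*i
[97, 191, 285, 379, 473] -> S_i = 97 + 94*i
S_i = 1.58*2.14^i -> [1.58, 3.38, 7.24, 15.48, 33.14]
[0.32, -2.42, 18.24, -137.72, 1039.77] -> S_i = 0.32*(-7.55)^i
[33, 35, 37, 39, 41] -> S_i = 33 + 2*i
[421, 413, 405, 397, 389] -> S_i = 421 + -8*i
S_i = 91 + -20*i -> [91, 71, 51, 31, 11]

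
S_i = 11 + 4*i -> [11, 15, 19, 23, 27]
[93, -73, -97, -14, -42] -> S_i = Random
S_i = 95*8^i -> [95, 760, 6080, 48640, 389120]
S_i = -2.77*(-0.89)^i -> [-2.77, 2.47, -2.19, 1.95, -1.74]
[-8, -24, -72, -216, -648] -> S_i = -8*3^i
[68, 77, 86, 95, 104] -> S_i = 68 + 9*i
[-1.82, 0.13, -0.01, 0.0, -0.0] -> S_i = -1.82*(-0.07)^i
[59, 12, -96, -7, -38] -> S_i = Random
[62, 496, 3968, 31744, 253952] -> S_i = 62*8^i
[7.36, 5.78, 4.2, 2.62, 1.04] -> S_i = 7.36 + -1.58*i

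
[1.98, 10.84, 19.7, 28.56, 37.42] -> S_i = 1.98 + 8.86*i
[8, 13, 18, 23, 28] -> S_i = 8 + 5*i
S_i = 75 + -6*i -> [75, 69, 63, 57, 51]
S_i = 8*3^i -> [8, 24, 72, 216, 648]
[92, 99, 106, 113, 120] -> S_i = 92 + 7*i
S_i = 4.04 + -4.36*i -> [4.04, -0.32, -4.68, -9.04, -13.4]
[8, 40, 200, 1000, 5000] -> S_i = 8*5^i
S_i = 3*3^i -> [3, 9, 27, 81, 243]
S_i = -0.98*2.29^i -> [-0.98, -2.24, -5.14, -11.77, -26.95]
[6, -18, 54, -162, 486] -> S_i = 6*-3^i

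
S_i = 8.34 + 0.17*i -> [8.34, 8.51, 8.68, 8.85, 9.02]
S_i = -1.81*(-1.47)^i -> [-1.81, 2.66, -3.91, 5.75, -8.45]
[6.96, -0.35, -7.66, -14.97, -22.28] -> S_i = 6.96 + -7.31*i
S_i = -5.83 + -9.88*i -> [-5.83, -15.71, -25.59, -35.47, -45.35]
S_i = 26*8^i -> [26, 208, 1664, 13312, 106496]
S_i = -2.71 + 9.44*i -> [-2.71, 6.73, 16.17, 25.61, 35.05]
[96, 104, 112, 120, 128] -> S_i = 96 + 8*i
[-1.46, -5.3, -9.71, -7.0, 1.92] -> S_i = Random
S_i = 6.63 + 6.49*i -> [6.63, 13.12, 19.61, 26.1, 32.59]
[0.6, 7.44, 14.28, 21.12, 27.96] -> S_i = 0.60 + 6.84*i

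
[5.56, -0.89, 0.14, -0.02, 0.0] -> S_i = 5.56*(-0.16)^i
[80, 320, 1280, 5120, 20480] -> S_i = 80*4^i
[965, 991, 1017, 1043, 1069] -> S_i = 965 + 26*i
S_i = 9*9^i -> [9, 81, 729, 6561, 59049]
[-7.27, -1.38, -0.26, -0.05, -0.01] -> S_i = -7.27*0.19^i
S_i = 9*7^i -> [9, 63, 441, 3087, 21609]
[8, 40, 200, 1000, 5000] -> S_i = 8*5^i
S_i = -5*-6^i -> [-5, 30, -180, 1080, -6480]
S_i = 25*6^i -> [25, 150, 900, 5400, 32400]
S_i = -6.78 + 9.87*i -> [-6.78, 3.09, 12.96, 22.83, 32.7]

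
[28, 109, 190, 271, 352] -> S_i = 28 + 81*i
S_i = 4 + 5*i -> [4, 9, 14, 19, 24]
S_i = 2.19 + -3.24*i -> [2.19, -1.05, -4.29, -7.53, -10.77]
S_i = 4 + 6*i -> [4, 10, 16, 22, 28]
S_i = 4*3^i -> [4, 12, 36, 108, 324]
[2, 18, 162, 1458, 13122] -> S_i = 2*9^i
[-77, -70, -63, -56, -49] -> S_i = -77 + 7*i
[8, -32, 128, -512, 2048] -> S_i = 8*-4^i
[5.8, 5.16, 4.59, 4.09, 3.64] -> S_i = 5.80*0.89^i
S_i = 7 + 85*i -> [7, 92, 177, 262, 347]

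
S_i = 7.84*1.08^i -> [7.84, 8.47, 9.14, 9.88, 10.67]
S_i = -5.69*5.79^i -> [-5.69, -32.95, -190.75, -1104.45, -6394.79]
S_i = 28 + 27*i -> [28, 55, 82, 109, 136]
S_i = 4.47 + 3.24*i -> [4.47, 7.71, 10.95, 14.19, 17.43]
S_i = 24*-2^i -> [24, -48, 96, -192, 384]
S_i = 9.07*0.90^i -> [9.07, 8.16, 7.35, 6.61, 5.95]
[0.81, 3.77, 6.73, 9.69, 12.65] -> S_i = 0.81 + 2.96*i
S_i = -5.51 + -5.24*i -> [-5.51, -10.75, -15.99, -21.23, -26.47]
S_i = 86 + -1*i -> [86, 85, 84, 83, 82]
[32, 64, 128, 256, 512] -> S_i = 32*2^i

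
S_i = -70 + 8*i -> [-70, -62, -54, -46, -38]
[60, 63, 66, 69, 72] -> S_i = 60 + 3*i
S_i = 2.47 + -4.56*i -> [2.47, -2.09, -6.65, -11.21, -15.77]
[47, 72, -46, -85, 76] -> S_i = Random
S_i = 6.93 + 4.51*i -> [6.93, 11.44, 15.95, 20.46, 24.97]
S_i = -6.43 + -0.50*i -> [-6.43, -6.93, -7.43, -7.93, -8.43]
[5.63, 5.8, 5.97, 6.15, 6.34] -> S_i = 5.63*1.03^i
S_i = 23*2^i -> [23, 46, 92, 184, 368]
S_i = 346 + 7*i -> [346, 353, 360, 367, 374]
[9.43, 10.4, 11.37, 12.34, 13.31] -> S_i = 9.43 + 0.97*i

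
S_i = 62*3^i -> [62, 186, 558, 1674, 5022]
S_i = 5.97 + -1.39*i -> [5.97, 4.58, 3.19, 1.8, 0.41]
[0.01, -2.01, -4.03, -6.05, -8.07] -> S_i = 0.01 + -2.02*i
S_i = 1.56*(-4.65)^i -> [1.56, -7.25, 33.73, -156.85, 729.35]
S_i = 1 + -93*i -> [1, -92, -185, -278, -371]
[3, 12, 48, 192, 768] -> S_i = 3*4^i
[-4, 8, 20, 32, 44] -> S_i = -4 + 12*i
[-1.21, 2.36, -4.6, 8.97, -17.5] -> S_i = -1.21*(-1.95)^i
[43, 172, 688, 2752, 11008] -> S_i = 43*4^i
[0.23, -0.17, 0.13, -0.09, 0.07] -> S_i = 0.23*(-0.74)^i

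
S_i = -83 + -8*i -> [-83, -91, -99, -107, -115]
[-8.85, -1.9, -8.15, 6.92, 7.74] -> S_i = Random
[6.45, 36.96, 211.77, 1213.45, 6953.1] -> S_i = 6.45*5.73^i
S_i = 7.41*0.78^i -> [7.41, 5.78, 4.51, 3.52, 2.74]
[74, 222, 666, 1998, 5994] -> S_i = 74*3^i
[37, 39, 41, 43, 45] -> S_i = 37 + 2*i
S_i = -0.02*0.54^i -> [-0.02, -0.01, -0.01, -0.0, -0.0]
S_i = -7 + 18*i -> [-7, 11, 29, 47, 65]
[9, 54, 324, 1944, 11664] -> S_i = 9*6^i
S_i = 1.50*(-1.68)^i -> [1.5, -2.52, 4.23, -7.11, 11.95]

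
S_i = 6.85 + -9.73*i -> [6.85, -2.88, -12.61, -22.34, -32.07]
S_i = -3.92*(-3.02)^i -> [-3.92, 11.84, -35.75, 107.97, -326.07]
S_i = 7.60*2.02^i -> [7.6, 15.35, 31.01, 62.64, 126.54]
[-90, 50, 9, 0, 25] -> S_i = Random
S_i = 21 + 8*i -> [21, 29, 37, 45, 53]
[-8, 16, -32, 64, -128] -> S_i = -8*-2^i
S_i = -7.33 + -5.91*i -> [-7.33, -13.24, -19.15, -25.06, -30.97]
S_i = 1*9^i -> [1, 9, 81, 729, 6561]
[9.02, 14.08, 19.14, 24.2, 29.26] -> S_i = 9.02 + 5.06*i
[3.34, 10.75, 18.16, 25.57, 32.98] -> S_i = 3.34 + 7.41*i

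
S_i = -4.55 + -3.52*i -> [-4.55, -8.07, -11.59, -15.11, -18.63]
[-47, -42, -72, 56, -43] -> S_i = Random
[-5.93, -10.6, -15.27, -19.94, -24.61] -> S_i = -5.93 + -4.67*i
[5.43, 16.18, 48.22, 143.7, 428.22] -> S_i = 5.43*2.98^i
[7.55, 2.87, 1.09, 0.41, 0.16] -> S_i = 7.55*0.38^i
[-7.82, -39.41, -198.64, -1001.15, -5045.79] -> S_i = -7.82*5.04^i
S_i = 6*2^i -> [6, 12, 24, 48, 96]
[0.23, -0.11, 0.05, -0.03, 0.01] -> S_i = 0.23*(-0.48)^i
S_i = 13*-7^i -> [13, -91, 637, -4459, 31213]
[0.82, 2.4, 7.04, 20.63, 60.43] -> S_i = 0.82*2.93^i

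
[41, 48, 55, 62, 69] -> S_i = 41 + 7*i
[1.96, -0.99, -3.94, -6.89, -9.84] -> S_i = 1.96 + -2.95*i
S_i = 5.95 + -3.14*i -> [5.95, 2.81, -0.33, -3.47, -6.61]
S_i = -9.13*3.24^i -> [-9.13, -29.58, -95.84, -310.53, -1006.12]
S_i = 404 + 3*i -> [404, 407, 410, 413, 416]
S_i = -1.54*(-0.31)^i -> [-1.54, 0.48, -0.15, 0.05, -0.01]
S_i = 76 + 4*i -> [76, 80, 84, 88, 92]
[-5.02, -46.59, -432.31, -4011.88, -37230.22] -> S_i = -5.02*9.28^i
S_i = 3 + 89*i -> [3, 92, 181, 270, 359]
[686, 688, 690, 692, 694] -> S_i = 686 + 2*i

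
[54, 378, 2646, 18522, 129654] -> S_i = 54*7^i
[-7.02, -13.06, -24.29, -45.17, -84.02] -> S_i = -7.02*1.86^i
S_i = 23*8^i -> [23, 184, 1472, 11776, 94208]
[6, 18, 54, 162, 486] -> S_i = 6*3^i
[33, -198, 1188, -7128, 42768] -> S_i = 33*-6^i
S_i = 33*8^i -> [33, 264, 2112, 16896, 135168]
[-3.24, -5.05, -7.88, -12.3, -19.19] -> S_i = -3.24*1.56^i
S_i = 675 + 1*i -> [675, 676, 677, 678, 679]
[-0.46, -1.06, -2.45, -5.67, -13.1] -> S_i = -0.46*2.31^i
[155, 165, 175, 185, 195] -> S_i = 155 + 10*i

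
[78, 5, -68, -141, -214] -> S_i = 78 + -73*i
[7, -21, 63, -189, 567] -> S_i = 7*-3^i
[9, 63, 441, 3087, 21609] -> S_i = 9*7^i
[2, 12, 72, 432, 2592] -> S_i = 2*6^i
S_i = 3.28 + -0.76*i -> [3.28, 2.52, 1.76, 1.0, 0.24]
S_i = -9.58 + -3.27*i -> [-9.58, -12.85, -16.12, -19.39, -22.66]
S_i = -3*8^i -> [-3, -24, -192, -1536, -12288]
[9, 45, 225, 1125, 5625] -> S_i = 9*5^i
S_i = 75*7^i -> [75, 525, 3675, 25725, 180075]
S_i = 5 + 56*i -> [5, 61, 117, 173, 229]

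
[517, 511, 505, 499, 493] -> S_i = 517 + -6*i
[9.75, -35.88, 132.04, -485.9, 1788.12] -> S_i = 9.75*(-3.68)^i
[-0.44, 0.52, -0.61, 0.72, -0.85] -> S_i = -0.44*(-1.18)^i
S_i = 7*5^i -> [7, 35, 175, 875, 4375]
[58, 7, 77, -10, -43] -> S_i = Random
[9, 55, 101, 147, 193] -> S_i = 9 + 46*i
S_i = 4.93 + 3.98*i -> [4.93, 8.91, 12.89, 16.87, 20.85]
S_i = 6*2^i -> [6, 12, 24, 48, 96]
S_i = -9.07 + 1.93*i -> [-9.07, -7.14, -5.21, -3.28, -1.35]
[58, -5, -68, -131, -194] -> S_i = 58 + -63*i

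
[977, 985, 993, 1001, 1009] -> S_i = 977 + 8*i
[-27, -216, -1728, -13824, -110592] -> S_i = -27*8^i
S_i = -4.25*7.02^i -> [-4.25, -29.83, -209.44, -1470.28, -10321.37]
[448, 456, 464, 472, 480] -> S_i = 448 + 8*i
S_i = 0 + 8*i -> [0, 8, 16, 24, 32]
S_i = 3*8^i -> [3, 24, 192, 1536, 12288]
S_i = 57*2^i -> [57, 114, 228, 456, 912]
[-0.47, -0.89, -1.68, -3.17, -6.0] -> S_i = -0.47*1.89^i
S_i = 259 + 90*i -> [259, 349, 439, 529, 619]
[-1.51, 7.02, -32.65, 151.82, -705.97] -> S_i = -1.51*(-4.65)^i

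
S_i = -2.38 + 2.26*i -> [-2.38, -0.12, 2.14, 4.4, 6.66]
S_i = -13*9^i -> [-13, -117, -1053, -9477, -85293]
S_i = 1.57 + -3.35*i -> [1.57, -1.78, -5.13, -8.48, -11.83]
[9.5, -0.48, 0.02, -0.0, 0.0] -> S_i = 9.50*(-0.05)^i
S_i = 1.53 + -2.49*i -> [1.53, -0.96, -3.45, -5.94, -8.43]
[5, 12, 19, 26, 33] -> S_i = 5 + 7*i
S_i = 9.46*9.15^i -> [9.46, 86.56, 792.01, 7246.94, 66309.46]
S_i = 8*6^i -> [8, 48, 288, 1728, 10368]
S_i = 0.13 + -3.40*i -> [0.13, -3.27, -6.67, -10.07, -13.47]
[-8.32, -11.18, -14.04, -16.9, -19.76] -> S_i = -8.32 + -2.86*i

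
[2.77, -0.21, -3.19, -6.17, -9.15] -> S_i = 2.77 + -2.98*i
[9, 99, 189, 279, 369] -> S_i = 9 + 90*i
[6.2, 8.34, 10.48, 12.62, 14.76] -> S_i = 6.20 + 2.14*i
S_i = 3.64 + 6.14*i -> [3.64, 9.78, 15.92, 22.06, 28.2]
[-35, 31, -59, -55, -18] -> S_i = Random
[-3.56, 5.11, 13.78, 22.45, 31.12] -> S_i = -3.56 + 8.67*i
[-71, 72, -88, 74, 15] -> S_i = Random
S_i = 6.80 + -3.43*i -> [6.8, 3.37, -0.06, -3.49, -6.92]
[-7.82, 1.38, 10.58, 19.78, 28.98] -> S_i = -7.82 + 9.20*i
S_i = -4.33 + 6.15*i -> [-4.33, 1.82, 7.97, 14.12, 20.27]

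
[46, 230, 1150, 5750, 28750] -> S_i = 46*5^i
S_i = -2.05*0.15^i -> [-2.05, -0.31, -0.05, -0.01, -0.0]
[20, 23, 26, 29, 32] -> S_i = 20 + 3*i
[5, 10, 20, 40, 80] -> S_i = 5*2^i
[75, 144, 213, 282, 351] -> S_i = 75 + 69*i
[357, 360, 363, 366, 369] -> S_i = 357 + 3*i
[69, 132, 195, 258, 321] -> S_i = 69 + 63*i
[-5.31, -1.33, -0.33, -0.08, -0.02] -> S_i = -5.31*0.25^i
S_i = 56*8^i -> [56, 448, 3584, 28672, 229376]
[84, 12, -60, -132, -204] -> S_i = 84 + -72*i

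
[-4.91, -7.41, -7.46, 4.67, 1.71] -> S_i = Random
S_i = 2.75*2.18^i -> [2.75, 6.0, 13.07, 28.49, 62.11]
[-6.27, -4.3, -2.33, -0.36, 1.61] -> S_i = -6.27 + 1.97*i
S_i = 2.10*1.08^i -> [2.1, 2.27, 2.45, 2.65, 2.86]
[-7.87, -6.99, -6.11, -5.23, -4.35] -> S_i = -7.87 + 0.88*i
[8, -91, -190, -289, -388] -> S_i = 8 + -99*i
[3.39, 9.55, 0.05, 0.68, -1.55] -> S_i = Random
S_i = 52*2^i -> [52, 104, 208, 416, 832]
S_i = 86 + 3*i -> [86, 89, 92, 95, 98]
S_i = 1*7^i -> [1, 7, 49, 343, 2401]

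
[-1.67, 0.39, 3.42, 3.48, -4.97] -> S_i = Random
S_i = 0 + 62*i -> [0, 62, 124, 186, 248]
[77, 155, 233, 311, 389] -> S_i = 77 + 78*i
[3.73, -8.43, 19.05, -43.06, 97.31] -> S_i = 3.73*(-2.26)^i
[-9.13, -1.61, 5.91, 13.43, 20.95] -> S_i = -9.13 + 7.52*i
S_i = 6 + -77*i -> [6, -71, -148, -225, -302]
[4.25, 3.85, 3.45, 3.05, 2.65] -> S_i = 4.25 + -0.40*i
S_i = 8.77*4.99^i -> [8.77, 43.76, 218.37, 1089.69, 5437.53]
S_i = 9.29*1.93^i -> [9.29, 17.93, 34.6, 66.79, 128.9]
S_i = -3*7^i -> [-3, -21, -147, -1029, -7203]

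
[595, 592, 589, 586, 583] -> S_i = 595 + -3*i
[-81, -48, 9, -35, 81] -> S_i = Random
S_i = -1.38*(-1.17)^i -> [-1.38, 1.61, -1.89, 2.21, -2.59]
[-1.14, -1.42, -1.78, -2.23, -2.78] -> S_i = -1.14*1.25^i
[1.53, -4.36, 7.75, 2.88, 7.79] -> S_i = Random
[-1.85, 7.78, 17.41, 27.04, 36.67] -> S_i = -1.85 + 9.63*i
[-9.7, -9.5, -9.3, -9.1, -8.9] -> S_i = -9.70 + 0.20*i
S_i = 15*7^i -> [15, 105, 735, 5145, 36015]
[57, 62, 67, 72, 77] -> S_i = 57 + 5*i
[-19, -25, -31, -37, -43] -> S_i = -19 + -6*i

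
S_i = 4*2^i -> [4, 8, 16, 32, 64]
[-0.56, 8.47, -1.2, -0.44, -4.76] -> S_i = Random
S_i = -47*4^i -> [-47, -188, -752, -3008, -12032]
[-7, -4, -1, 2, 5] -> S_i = -7 + 3*i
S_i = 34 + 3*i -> [34, 37, 40, 43, 46]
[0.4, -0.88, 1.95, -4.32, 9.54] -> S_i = 0.40*(-2.21)^i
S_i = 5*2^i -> [5, 10, 20, 40, 80]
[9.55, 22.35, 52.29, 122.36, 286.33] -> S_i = 9.55*2.34^i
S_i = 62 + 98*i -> [62, 160, 258, 356, 454]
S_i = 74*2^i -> [74, 148, 296, 592, 1184]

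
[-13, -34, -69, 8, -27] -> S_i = Random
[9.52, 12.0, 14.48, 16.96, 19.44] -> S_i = 9.52 + 2.48*i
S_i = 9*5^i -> [9, 45, 225, 1125, 5625]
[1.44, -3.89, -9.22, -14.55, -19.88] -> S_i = 1.44 + -5.33*i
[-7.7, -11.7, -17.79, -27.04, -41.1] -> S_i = -7.70*1.52^i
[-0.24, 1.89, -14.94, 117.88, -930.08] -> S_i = -0.24*(-7.89)^i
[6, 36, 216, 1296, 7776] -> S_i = 6*6^i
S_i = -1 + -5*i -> [-1, -6, -11, -16, -21]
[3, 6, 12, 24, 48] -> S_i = 3*2^i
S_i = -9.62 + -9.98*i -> [-9.62, -19.6, -29.58, -39.56, -49.54]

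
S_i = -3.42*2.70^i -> [-3.42, -9.23, -24.93, -67.32, -181.75]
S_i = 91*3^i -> [91, 273, 819, 2457, 7371]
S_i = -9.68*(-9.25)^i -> [-9.68, 89.54, -828.24, 7661.27, -70866.71]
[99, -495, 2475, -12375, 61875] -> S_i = 99*-5^i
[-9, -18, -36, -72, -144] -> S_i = -9*2^i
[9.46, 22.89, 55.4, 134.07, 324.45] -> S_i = 9.46*2.42^i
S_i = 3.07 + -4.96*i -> [3.07, -1.89, -6.85, -11.81, -16.77]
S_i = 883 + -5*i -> [883, 878, 873, 868, 863]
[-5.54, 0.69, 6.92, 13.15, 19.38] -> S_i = -5.54 + 6.23*i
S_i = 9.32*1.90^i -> [9.32, 17.71, 33.65, 63.93, 121.46]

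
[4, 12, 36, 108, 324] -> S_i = 4*3^i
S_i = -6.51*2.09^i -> [-6.51, -13.61, -28.44, -59.43, -124.21]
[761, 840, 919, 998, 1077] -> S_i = 761 + 79*i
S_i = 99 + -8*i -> [99, 91, 83, 75, 67]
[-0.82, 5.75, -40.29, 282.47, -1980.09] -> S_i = -0.82*(-7.01)^i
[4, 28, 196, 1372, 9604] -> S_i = 4*7^i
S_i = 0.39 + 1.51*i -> [0.39, 1.9, 3.41, 4.92, 6.43]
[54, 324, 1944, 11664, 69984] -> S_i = 54*6^i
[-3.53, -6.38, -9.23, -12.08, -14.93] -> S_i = -3.53 + -2.85*i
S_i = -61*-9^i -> [-61, 549, -4941, 44469, -400221]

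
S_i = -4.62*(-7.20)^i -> [-4.62, 33.26, -239.5, 1724.41, -12415.72]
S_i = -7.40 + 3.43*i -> [-7.4, -3.97, -0.54, 2.89, 6.32]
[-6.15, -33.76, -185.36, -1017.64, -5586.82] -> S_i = -6.15*5.49^i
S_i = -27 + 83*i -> [-27, 56, 139, 222, 305]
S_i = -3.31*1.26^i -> [-3.31, -4.17, -5.25, -6.62, -8.34]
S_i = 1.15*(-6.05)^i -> [1.15, -6.96, 42.09, -254.66, 1540.7]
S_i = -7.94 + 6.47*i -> [-7.94, -1.47, 5.0, 11.47, 17.94]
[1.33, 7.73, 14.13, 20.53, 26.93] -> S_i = 1.33 + 6.40*i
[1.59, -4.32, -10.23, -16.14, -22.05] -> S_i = 1.59 + -5.91*i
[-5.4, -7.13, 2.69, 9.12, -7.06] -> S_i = Random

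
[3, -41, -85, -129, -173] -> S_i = 3 + -44*i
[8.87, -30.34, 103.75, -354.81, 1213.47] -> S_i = 8.87*(-3.42)^i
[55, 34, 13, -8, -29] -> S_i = 55 + -21*i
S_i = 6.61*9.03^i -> [6.61, 59.69, 538.99, 4867.04, 43949.35]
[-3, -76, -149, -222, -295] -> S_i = -3 + -73*i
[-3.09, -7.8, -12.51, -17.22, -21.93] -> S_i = -3.09 + -4.71*i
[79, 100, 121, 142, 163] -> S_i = 79 + 21*i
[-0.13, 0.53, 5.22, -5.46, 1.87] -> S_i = Random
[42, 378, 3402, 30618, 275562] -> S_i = 42*9^i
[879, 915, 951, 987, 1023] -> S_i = 879 + 36*i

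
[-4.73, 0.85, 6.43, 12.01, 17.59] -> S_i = -4.73 + 5.58*i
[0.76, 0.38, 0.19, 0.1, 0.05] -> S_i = 0.76*0.50^i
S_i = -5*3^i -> [-5, -15, -45, -135, -405]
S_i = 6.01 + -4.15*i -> [6.01, 1.86, -2.29, -6.44, -10.59]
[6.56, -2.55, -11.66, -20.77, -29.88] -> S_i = 6.56 + -9.11*i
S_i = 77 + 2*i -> [77, 79, 81, 83, 85]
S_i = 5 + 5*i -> [5, 10, 15, 20, 25]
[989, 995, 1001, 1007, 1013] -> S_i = 989 + 6*i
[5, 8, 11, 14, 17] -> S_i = 5 + 3*i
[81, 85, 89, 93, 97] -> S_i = 81 + 4*i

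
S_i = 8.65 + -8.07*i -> [8.65, 0.58, -7.49, -15.56, -23.63]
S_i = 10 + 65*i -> [10, 75, 140, 205, 270]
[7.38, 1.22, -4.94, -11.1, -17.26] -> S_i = 7.38 + -6.16*i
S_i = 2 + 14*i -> [2, 16, 30, 44, 58]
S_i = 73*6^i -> [73, 438, 2628, 15768, 94608]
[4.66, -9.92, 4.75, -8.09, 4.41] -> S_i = Random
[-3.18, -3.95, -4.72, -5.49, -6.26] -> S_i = -3.18 + -0.77*i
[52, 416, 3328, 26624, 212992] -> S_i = 52*8^i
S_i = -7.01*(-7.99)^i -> [-7.01, 56.01, -447.52, 3575.68, -28569.66]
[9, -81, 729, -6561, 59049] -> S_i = 9*-9^i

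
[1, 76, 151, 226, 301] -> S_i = 1 + 75*i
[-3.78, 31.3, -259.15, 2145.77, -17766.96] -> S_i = -3.78*(-8.28)^i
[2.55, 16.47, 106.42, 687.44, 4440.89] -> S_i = 2.55*6.46^i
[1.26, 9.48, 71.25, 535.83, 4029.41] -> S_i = 1.26*7.52^i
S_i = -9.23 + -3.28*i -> [-9.23, -12.51, -15.79, -19.07, -22.35]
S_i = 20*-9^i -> [20, -180, 1620, -14580, 131220]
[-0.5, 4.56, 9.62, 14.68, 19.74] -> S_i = -0.50 + 5.06*i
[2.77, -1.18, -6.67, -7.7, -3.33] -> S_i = Random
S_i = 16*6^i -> [16, 96, 576, 3456, 20736]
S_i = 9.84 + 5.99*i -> [9.84, 15.83, 21.82, 27.81, 33.8]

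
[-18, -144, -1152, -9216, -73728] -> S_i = -18*8^i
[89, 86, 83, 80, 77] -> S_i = 89 + -3*i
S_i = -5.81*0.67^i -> [-5.81, -3.89, -2.61, -1.75, -1.17]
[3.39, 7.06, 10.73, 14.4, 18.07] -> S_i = 3.39 + 3.67*i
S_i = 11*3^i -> [11, 33, 99, 297, 891]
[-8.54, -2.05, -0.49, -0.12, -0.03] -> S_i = -8.54*0.24^i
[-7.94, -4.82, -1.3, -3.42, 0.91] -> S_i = Random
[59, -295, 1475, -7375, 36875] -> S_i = 59*-5^i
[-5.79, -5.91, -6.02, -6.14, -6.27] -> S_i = -5.79*1.02^i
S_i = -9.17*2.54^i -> [-9.17, -23.29, -59.16, -150.27, -381.68]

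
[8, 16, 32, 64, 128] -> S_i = 8*2^i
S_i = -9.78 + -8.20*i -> [-9.78, -17.98, -26.18, -34.38, -42.58]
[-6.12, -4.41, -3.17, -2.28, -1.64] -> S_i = -6.12*0.72^i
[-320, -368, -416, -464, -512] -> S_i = -320 + -48*i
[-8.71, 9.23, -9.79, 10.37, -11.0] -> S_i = -8.71*(-1.06)^i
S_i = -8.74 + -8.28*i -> [-8.74, -17.02, -25.3, -33.58, -41.86]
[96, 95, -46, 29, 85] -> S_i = Random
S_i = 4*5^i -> [4, 20, 100, 500, 2500]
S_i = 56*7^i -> [56, 392, 2744, 19208, 134456]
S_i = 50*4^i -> [50, 200, 800, 3200, 12800]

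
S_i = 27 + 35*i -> [27, 62, 97, 132, 167]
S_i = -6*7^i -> [-6, -42, -294, -2058, -14406]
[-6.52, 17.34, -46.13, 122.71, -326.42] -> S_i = -6.52*(-2.66)^i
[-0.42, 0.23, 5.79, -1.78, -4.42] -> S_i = Random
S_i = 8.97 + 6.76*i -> [8.97, 15.73, 22.49, 29.25, 36.01]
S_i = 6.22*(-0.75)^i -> [6.22, -4.66, 3.5, -2.62, 1.97]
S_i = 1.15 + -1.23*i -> [1.15, -0.08, -1.31, -2.54, -3.77]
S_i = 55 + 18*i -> [55, 73, 91, 109, 127]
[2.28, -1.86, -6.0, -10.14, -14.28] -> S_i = 2.28 + -4.14*i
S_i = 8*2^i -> [8, 16, 32, 64, 128]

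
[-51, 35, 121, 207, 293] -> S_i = -51 + 86*i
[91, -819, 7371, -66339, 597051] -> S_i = 91*-9^i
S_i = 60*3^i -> [60, 180, 540, 1620, 4860]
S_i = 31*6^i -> [31, 186, 1116, 6696, 40176]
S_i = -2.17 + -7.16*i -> [-2.17, -9.33, -16.49, -23.65, -30.81]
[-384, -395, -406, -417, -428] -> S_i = -384 + -11*i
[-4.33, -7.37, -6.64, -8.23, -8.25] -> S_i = Random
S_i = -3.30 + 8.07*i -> [-3.3, 4.77, 12.84, 20.91, 28.98]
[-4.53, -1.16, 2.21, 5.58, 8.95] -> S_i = -4.53 + 3.37*i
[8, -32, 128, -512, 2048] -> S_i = 8*-4^i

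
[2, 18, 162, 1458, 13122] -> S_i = 2*9^i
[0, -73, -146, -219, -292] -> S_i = 0 + -73*i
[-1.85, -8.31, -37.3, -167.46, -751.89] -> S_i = -1.85*4.49^i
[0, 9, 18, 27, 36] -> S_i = 0 + 9*i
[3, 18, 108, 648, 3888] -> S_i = 3*6^i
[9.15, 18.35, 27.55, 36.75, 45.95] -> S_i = 9.15 + 9.20*i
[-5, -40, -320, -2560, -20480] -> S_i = -5*8^i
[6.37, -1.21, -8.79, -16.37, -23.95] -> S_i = 6.37 + -7.58*i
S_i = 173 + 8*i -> [173, 181, 189, 197, 205]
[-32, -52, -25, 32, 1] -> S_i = Random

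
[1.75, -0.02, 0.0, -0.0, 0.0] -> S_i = 1.75*(-0.01)^i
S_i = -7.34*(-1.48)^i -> [-7.34, 10.86, -16.08, 23.79, -35.22]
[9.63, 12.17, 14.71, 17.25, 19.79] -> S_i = 9.63 + 2.54*i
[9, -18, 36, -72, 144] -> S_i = 9*-2^i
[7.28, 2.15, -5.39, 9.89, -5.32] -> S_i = Random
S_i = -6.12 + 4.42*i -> [-6.12, -1.7, 2.72, 7.14, 11.56]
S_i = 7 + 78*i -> [7, 85, 163, 241, 319]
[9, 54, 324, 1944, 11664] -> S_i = 9*6^i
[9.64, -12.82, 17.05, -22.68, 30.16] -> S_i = 9.64*(-1.33)^i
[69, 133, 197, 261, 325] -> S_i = 69 + 64*i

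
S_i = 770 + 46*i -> [770, 816, 862, 908, 954]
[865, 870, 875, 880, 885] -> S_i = 865 + 5*i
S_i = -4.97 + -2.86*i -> [-4.97, -7.83, -10.69, -13.55, -16.41]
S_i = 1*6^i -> [1, 6, 36, 216, 1296]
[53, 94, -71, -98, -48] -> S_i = Random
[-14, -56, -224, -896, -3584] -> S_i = -14*4^i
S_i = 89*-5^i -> [89, -445, 2225, -11125, 55625]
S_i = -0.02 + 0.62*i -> [-0.02, 0.6, 1.22, 1.84, 2.46]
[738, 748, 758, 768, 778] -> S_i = 738 + 10*i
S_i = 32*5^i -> [32, 160, 800, 4000, 20000]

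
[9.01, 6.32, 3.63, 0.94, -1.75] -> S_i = 9.01 + -2.69*i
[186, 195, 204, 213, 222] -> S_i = 186 + 9*i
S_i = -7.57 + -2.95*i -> [-7.57, -10.52, -13.47, -16.42, -19.37]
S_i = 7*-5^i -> [7, -35, 175, -875, 4375]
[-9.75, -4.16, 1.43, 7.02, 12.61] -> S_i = -9.75 + 5.59*i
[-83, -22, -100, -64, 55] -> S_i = Random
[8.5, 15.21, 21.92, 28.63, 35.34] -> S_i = 8.50 + 6.71*i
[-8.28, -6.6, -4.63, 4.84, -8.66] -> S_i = Random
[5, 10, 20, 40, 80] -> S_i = 5*2^i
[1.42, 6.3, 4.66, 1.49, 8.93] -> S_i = Random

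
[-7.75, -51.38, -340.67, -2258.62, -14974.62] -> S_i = -7.75*6.63^i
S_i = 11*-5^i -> [11, -55, 275, -1375, 6875]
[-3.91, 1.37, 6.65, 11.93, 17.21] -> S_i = -3.91 + 5.28*i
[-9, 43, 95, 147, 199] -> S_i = -9 + 52*i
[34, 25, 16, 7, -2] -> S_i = 34 + -9*i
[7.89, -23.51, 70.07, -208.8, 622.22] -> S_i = 7.89*(-2.98)^i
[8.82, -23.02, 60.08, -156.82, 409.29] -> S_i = 8.82*(-2.61)^i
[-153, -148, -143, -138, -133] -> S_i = -153 + 5*i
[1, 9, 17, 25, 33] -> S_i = 1 + 8*i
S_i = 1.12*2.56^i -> [1.12, 2.87, 7.34, 18.79, 48.1]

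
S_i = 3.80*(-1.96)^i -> [3.8, -7.45, 14.6, -28.61, 56.08]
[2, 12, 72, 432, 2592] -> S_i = 2*6^i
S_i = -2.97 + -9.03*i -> [-2.97, -12.0, -21.03, -30.06, -39.09]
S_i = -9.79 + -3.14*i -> [-9.79, -12.93, -16.07, -19.21, -22.35]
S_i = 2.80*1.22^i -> [2.8, 3.42, 4.17, 5.08, 6.2]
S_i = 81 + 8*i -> [81, 89, 97, 105, 113]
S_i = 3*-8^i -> [3, -24, 192, -1536, 12288]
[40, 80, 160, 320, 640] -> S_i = 40*2^i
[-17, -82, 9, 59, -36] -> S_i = Random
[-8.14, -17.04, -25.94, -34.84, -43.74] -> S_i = -8.14 + -8.90*i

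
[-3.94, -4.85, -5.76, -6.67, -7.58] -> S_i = -3.94 + -0.91*i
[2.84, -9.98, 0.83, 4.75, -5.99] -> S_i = Random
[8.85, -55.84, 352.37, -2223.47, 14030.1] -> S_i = 8.85*(-6.31)^i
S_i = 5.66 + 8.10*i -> [5.66, 13.76, 21.86, 29.96, 38.06]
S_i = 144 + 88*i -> [144, 232, 320, 408, 496]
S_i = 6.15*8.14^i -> [6.15, 50.06, 407.5, 3317.02, 27000.56]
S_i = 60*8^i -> [60, 480, 3840, 30720, 245760]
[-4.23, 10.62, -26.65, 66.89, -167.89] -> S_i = -4.23*(-2.51)^i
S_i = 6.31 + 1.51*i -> [6.31, 7.82, 9.33, 10.84, 12.35]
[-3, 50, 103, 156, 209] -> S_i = -3 + 53*i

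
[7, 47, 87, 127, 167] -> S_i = 7 + 40*i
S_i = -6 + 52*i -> [-6, 46, 98, 150, 202]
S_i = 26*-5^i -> [26, -130, 650, -3250, 16250]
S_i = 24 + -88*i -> [24, -64, -152, -240, -328]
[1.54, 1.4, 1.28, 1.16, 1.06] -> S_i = 1.54*0.91^i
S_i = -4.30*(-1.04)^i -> [-4.3, 4.47, -4.65, 4.84, -5.03]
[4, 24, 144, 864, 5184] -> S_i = 4*6^i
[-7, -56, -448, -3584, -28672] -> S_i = -7*8^i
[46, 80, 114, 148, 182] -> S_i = 46 + 34*i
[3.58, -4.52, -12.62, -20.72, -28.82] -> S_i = 3.58 + -8.10*i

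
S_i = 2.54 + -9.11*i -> [2.54, -6.57, -15.68, -24.79, -33.9]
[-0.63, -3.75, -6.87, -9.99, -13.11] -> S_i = -0.63 + -3.12*i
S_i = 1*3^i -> [1, 3, 9, 27, 81]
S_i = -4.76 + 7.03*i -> [-4.76, 2.27, 9.3, 16.33, 23.36]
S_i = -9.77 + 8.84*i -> [-9.77, -0.93, 7.91, 16.75, 25.59]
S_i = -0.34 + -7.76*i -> [-0.34, -8.1, -15.86, -23.62, -31.38]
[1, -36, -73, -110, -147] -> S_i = 1 + -37*i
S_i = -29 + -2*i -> [-29, -31, -33, -35, -37]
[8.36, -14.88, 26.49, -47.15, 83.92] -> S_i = 8.36*(-1.78)^i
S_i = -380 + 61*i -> [-380, -319, -258, -197, -136]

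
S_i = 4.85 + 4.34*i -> [4.85, 9.19, 13.53, 17.87, 22.21]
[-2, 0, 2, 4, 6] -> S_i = -2 + 2*i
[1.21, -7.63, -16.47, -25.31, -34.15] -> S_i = 1.21 + -8.84*i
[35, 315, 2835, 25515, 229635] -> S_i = 35*9^i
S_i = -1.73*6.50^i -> [-1.73, -11.24, -73.09, -475.1, -3088.16]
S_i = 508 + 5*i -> [508, 513, 518, 523, 528]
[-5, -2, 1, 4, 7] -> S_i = -5 + 3*i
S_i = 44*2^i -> [44, 88, 176, 352, 704]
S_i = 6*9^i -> [6, 54, 486, 4374, 39366]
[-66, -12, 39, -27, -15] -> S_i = Random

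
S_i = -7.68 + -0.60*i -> [-7.68, -8.28, -8.88, -9.48, -10.08]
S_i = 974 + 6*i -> [974, 980, 986, 992, 998]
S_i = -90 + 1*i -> [-90, -89, -88, -87, -86]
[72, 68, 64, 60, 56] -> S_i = 72 + -4*i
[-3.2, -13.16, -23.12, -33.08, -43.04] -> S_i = -3.20 + -9.96*i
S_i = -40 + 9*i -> [-40, -31, -22, -13, -4]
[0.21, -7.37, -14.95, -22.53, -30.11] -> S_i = 0.21 + -7.58*i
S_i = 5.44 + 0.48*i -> [5.44, 5.92, 6.4, 6.88, 7.36]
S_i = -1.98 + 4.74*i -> [-1.98, 2.76, 7.5, 12.24, 16.98]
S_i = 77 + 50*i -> [77, 127, 177, 227, 277]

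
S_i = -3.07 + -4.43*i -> [-3.07, -7.5, -11.93, -16.36, -20.79]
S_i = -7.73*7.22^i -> [-7.73, -55.81, -402.95, -2909.32, -21005.27]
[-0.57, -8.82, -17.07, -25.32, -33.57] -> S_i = -0.57 + -8.25*i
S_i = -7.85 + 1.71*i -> [-7.85, -6.14, -4.43, -2.72, -1.01]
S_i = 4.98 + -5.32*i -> [4.98, -0.34, -5.66, -10.98, -16.3]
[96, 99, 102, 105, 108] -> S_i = 96 + 3*i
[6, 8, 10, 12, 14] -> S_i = 6 + 2*i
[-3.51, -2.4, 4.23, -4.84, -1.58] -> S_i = Random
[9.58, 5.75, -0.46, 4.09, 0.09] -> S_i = Random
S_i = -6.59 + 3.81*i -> [-6.59, -2.78, 1.03, 4.84, 8.65]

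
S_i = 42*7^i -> [42, 294, 2058, 14406, 100842]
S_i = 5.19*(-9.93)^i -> [5.19, -51.54, 511.76, -5081.77, 50461.99]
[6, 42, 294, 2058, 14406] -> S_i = 6*7^i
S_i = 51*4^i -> [51, 204, 816, 3264, 13056]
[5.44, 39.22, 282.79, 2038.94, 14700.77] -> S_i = 5.44*7.21^i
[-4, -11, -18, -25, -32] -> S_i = -4 + -7*i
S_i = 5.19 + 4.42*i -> [5.19, 9.61, 14.03, 18.45, 22.87]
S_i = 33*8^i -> [33, 264, 2112, 16896, 135168]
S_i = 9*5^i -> [9, 45, 225, 1125, 5625]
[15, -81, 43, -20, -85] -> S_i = Random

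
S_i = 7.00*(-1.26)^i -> [7.0, -8.82, 11.11, -14.0, 17.64]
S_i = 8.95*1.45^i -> [8.95, 12.98, 18.82, 27.29, 39.56]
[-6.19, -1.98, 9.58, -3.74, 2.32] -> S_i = Random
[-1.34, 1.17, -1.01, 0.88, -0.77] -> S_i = -1.34*(-0.87)^i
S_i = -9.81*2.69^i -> [-9.81, -26.39, -70.99, -190.95, -513.66]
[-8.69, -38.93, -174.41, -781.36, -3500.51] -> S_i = -8.69*4.48^i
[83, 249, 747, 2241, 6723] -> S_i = 83*3^i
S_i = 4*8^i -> [4, 32, 256, 2048, 16384]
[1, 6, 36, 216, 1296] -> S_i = 1*6^i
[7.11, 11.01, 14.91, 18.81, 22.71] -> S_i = 7.11 + 3.90*i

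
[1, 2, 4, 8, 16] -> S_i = 1*2^i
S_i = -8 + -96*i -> [-8, -104, -200, -296, -392]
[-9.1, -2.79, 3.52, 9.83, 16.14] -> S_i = -9.10 + 6.31*i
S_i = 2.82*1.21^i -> [2.82, 3.41, 4.13, 5.0, 6.04]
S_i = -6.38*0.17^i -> [-6.38, -1.08, -0.18, -0.03, -0.01]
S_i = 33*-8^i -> [33, -264, 2112, -16896, 135168]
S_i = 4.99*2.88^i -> [4.99, 14.37, 41.39, 119.2, 343.3]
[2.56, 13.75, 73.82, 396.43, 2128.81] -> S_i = 2.56*5.37^i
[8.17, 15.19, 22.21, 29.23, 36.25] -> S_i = 8.17 + 7.02*i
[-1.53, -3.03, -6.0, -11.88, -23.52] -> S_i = -1.53*1.98^i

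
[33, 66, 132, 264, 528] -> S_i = 33*2^i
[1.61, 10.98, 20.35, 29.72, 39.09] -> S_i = 1.61 + 9.37*i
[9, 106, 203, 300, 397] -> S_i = 9 + 97*i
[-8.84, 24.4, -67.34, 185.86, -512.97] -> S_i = -8.84*(-2.76)^i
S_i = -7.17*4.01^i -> [-7.17, -28.75, -115.29, -462.33, -1853.94]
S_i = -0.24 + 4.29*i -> [-0.24, 4.05, 8.34, 12.63, 16.92]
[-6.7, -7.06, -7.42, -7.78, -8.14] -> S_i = -6.70 + -0.36*i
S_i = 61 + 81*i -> [61, 142, 223, 304, 385]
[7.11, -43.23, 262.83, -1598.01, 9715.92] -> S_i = 7.11*(-6.08)^i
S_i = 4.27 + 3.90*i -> [4.27, 8.17, 12.07, 15.97, 19.87]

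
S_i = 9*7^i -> [9, 63, 441, 3087, 21609]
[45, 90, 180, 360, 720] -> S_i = 45*2^i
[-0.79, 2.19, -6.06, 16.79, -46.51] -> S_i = -0.79*(-2.77)^i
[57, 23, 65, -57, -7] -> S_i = Random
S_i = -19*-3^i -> [-19, 57, -171, 513, -1539]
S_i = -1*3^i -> [-1, -3, -9, -27, -81]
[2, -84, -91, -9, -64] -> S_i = Random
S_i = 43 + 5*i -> [43, 48, 53, 58, 63]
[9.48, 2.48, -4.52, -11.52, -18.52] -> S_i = 9.48 + -7.00*i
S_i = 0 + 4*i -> [0, 4, 8, 12, 16]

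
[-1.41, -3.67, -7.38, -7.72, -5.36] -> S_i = Random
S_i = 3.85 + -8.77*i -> [3.85, -4.92, -13.69, -22.46, -31.23]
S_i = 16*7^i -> [16, 112, 784, 5488, 38416]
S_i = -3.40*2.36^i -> [-3.4, -8.02, -18.94, -44.69, -105.47]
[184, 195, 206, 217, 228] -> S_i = 184 + 11*i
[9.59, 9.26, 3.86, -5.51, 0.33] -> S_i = Random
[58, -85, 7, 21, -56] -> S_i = Random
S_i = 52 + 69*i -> [52, 121, 190, 259, 328]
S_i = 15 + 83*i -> [15, 98, 181, 264, 347]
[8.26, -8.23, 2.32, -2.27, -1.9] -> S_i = Random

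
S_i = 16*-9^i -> [16, -144, 1296, -11664, 104976]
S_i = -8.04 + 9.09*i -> [-8.04, 1.05, 10.14, 19.23, 28.32]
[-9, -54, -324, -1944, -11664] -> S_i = -9*6^i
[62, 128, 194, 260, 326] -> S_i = 62 + 66*i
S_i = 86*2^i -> [86, 172, 344, 688, 1376]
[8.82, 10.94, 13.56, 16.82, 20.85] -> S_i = 8.82*1.24^i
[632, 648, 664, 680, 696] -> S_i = 632 + 16*i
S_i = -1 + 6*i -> [-1, 5, 11, 17, 23]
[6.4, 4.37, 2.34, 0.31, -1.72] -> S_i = 6.40 + -2.03*i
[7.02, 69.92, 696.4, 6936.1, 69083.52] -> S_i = 7.02*9.96^i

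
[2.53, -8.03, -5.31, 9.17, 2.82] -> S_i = Random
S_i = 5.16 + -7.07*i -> [5.16, -1.91, -8.98, -16.05, -23.12]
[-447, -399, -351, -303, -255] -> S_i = -447 + 48*i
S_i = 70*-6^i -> [70, -420, 2520, -15120, 90720]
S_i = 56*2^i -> [56, 112, 224, 448, 896]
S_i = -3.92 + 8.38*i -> [-3.92, 4.46, 12.84, 21.22, 29.6]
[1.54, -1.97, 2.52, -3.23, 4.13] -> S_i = 1.54*(-1.28)^i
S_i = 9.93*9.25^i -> [9.93, 91.85, 849.64, 7859.13, 72696.95]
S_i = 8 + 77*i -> [8, 85, 162, 239, 316]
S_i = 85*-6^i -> [85, -510, 3060, -18360, 110160]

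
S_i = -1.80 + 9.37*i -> [-1.8, 7.57, 16.94, 26.31, 35.68]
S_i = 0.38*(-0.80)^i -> [0.38, -0.3, 0.24, -0.19, 0.16]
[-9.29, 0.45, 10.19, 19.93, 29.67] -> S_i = -9.29 + 9.74*i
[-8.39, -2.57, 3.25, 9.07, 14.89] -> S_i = -8.39 + 5.82*i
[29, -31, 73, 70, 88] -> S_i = Random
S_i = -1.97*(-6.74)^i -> [-1.97, 13.28, -89.49, 603.18, -4065.42]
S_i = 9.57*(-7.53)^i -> [9.57, -72.06, 542.63, -4085.99, 30767.47]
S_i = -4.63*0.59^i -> [-4.63, -2.73, -1.61, -0.95, -0.56]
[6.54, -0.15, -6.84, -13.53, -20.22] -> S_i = 6.54 + -6.69*i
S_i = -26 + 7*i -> [-26, -19, -12, -5, 2]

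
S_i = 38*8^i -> [38, 304, 2432, 19456, 155648]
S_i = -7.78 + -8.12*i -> [-7.78, -15.9, -24.02, -32.14, -40.26]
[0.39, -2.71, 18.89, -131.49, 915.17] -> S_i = 0.39*(-6.96)^i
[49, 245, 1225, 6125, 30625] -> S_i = 49*5^i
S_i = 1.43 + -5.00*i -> [1.43, -3.57, -8.57, -13.57, -18.57]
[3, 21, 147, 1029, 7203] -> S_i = 3*7^i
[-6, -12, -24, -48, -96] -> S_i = -6*2^i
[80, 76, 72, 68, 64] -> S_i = 80 + -4*i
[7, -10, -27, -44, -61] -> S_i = 7 + -17*i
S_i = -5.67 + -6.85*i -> [-5.67, -12.52, -19.37, -26.22, -33.07]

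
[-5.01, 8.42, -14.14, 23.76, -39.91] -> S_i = -5.01*(-1.68)^i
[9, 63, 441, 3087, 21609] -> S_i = 9*7^i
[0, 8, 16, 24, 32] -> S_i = 0 + 8*i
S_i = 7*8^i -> [7, 56, 448, 3584, 28672]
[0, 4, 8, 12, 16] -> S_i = 0 + 4*i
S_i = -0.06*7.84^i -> [-0.06, -0.47, -3.69, -28.91, -226.68]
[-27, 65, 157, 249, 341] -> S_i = -27 + 92*i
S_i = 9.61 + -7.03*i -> [9.61, 2.58, -4.45, -11.48, -18.51]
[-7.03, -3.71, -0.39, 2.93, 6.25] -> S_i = -7.03 + 3.32*i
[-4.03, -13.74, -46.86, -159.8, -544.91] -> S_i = -4.03*3.41^i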